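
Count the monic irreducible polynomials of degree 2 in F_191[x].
There are 18145 monic irreducible polynomials of degree 2 over F_191

Each element of F_{191^2} that lies in no proper subfield is a root of exactly one monic irreducible of degree 2 over F_191, and each such polynomial has 2 distinct roots in F_{191^2}. By Möbius inversion the count is N_191(2) = (1/2) Σ_{d|2} μ(2/d) · 191^d = (1/2)(μ(2)·191^1 + μ(1)·191^2) = 36290/2 = 18145.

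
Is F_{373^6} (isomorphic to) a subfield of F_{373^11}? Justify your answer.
No: F_{373^6} is not a subfield of F_{373^11}

F_{p^m} embeds in F_{p^n} iff m | n. Here 6 ∤ 11 (since 11 = 1·6 + 5 with remainder 5 ≠ 0), so F_{373^6} is not a subfield of F_{373^11}. Equivalently: if it were, the tower law would give 6 = [F_{373^6}:F_373] dividing [F_{373^11}:F_373] = 11, contradiction.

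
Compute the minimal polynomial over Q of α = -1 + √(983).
m_α(x) = x^2 + 2x - 982

From α + 1 = √(983), squaring gives (α + 1)^2 = 983, i.e. α^2 + 2α + 1 = 983, so α^2 + 2α - 982 = 0. The discriminant of x^2 + 2x - 982 is (2)^2 - 4·(-982) = 4 + 3928 = 3932, and 4·(983) is not a perfect square in Q since 983 is squarefree and ≠ 1. Hence x^2 + 2x - 982 is irreducible over Q and is the minimal polynomial of α.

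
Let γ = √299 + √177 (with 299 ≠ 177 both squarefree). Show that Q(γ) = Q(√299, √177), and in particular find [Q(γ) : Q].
[Q(γ) : Q] = 4 (equivalently, Q(γ) = Q(√299, √177))

Obviously Q(γ) ⊆ Q(√299, √177), and [Q(√299, √177):Q] = 4 (since 299, 177 are distinct squarefree integers > 1 with 52923 not a perfect square). To show equality we compute the minimal polynomial of γ. From γ = √299 + √177: γ^2 = 299 + 2√(52923) + 177 = 476 + 2√(52923), so γ^2 - 476 = 2√(52923); squaring, (γ^2 - 476)^2 = 4·52923, i.e. γ^4 - 952γ^2 + 226576 - 211692 = 0, i.e. γ^4 - 952γ^2 + 14884 = 0. So γ is a root of x^4 - 952x^2 + 14884. This polynomial is irreducible over Q: it has no rational root (each ±√299 ± √177 is irrational), and any factorization into two quadratics over Q would force √(52923) ∈ Q (pairing opposite roots) or √299, √177 ∈ Q (other pairings), all impossible. Hence [Q(γ):Q] = 4 = [Q(√299, √177):Q], so Q(γ) = Q(√299, √177).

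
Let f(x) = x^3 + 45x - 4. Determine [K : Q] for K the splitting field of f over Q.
[K : Q] = 6

By the rational root test, any rational root of the monic integer polynomial f(x) = x^3 + 45x - 4 must be an integer dividing the constant term -4, i.e. one of ±{1, 2, 4}. Evaluating: f(1) = 42, f(-1) = -50, f(2) = 94, f(-2) = -102, f(4) = 240, f(-4) = -248; none is 0, so f has no rational root and is therefore irreducible over Q (a cubic with no linear factor over a field is irreducible). For an irreducible cubic, the Galois group is A_3 or S_3 according as the discriminant disc(f) = -4a^3 - 27b^2 = -4·(45)^3 - 27·(-4)^2 = -364932 is or is not a square in Q. Here disc(f) = -364932 is not a perfect square in Q, so the Galois group of f over Q is not contained in A_3 and must be all of S_3. The splitting field has degree |S_3| = 6 over Q, so [K : Q] = 6.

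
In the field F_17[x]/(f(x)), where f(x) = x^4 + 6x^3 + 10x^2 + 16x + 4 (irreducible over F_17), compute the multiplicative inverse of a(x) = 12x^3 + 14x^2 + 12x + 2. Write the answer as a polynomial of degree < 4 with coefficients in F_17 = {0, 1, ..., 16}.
a(x)^(-1) ≡ 5x^3 + 2x^2 + 13x + 7 (mod f(x))

Since f is irreducible over F_17, F_17[x]/(f) is a field and a(x) ≠ 0 has an inverse. Apply the extended Euclidean algorithm to f(x) and a(x) in F_17[x]: f(x) = (10x + 3)·a(x) + (x^2 + 11x + 15);  a(x) = (12x + 1)·(x^2 + 11x + 15) + (8x + 4);  (x^2 + 11x + 15) = (15x + 13)·(8x + 4) + (14). The last nonzero remainder is the constant 14 = gcd(f, a) in F_17. Back-substituting through the division chain expresses 14 = s(x)·a(x) + t(x)·f(x) with s(x) ≡ 2x^3 + 11x^2 + 12x + 13 (mod f), so (2x^3 + 11x^2 + 12x + 13)·a(x) ≡ 14 (mod f). Multiplying by 14^(-1) ≡ 11 in F_17 gives a(x)^(-1) ≡ 11·(2x^3 + 11x^2 + 12x + 13) ≡ 5x^3 + 2x^2 + 13x + 7 (mod f). Check: (12x^3 + 14x^2 + 12x + 2)·(5x^3 + 2x^2 + 13x + 7) = 9x^6 + 9x^5 + 6x^4 + 11x^3 + 3x^2 + 8x + 14 ≡ 1 (mod x^4 + 6x^3 + 10x^2 + 16x + 4).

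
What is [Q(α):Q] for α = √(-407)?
[Q(α):Q] = 2

[Q(α):Q] equals the degree of the minimal polynomial of α. Here α^2 = -407 and x^2 + 407 is irreducible (d = -407 is squarefree, ≠ 1, hence not a square), so deg(m_α) = 2. Thus [Q(α):Q] = 2.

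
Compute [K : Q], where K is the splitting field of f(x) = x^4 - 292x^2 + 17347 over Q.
[K : Q] = 4

Solving the quadratic in x^2: x^2 = (292 ± √(292^2 - 4·17347))/2 = (292 ± √15876)/2 = (292 ± 126)/2, giving x^2 = 83 or x^2 = 209. So f(x) = (x^2 - 83)(x^2 - 209) and the roots of f are ±√83, ±√209. Hence the splitting field is K = Q(√83, √209). Since 83 and 209 are distinct squarefree integers > 1, their product 17347 is not a perfect square, so √209 ∉ Q(√83). By the tower law [K:Q] = [Q(√83,√209):Q(√83)] · [Q(√83):Q] = 2 · 2 = 4.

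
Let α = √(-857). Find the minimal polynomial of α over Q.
m_α(x) = x^2 + 857

α satisfies α^2 + 857 = 0, so x^2 + 857 annihilates α. Since d = -857 is squarefree and ≠ 1, it is not a perfect square in Q, so x^2 + 857 has no rational root and is therefore irreducible over Q (a degree-2 polynomial over a field is irreducible iff it has no root). Hence m_α(x) = x^2 + 857.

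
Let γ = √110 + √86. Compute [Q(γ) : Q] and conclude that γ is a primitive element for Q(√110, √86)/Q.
[Q(γ) : Q] = 4 (equivalently, Q(γ) = Q(√110, √86))

Obviously Q(γ) ⊆ Q(√110, √86), and [Q(√110, √86):Q] = 4 (since 110, 86 are distinct squarefree integers > 1 with 9460 not a perfect square). To show equality we compute the minimal polynomial of γ. From γ = √110 + √86: γ^2 = 110 + 2√(9460) + 86 = 196 + 2√(9460), so γ^2 - 196 = 2√(9460); squaring, (γ^2 - 196)^2 = 4·9460, i.e. γ^4 - 392γ^2 + 38416 - 37840 = 0, i.e. γ^4 - 392γ^2 + 576 = 0. So γ is a root of x^4 - 392x^2 + 576. This polynomial is irreducible over Q: it has no rational root (each ±√110 ± √86 is irrational), and any factorization into two quadratics over Q would force √(9460) ∈ Q (pairing opposite roots) or √110, √86 ∈ Q (other pairings), all impossible. Hence [Q(γ):Q] = 4 = [Q(√110, √86):Q], so Q(γ) = Q(√110, √86).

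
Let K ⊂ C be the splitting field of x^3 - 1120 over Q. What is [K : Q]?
[K : Q] = 6

The roots of x^3 - 1120 are ∛1120, ω∛1120, ω^2∛1120 where ω = e^(2πi/3) is a primitive cube root of unity, so K = Q(∛1120, ω). Now [Q(∛1120):Q] = 3 (since 1120 is not a perfect cube, x^3 - 1120 is irreducible) and [Q(ω):Q] = 2. Both 2 and 3 divide [K:Q], and [K:Q] ≤ 3·2 = 6, so [K:Q] = 6. (Equivalently: Q(∛1120) ⊂ R but ω ∉ R, so [K : Q(∛1120)] = 2.)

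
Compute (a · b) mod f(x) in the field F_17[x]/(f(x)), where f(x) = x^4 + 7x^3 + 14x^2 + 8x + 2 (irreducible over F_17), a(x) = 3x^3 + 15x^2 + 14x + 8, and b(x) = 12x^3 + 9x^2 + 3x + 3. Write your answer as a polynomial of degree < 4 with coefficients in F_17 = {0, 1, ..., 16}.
a · b ≡ 12x^3 + 5x + 16 (mod f(x))

Multiply in F_17[x]: a(x)·b(x) = (3x^3 + 15x^2 + 14x + 8)·(12x^3 + 9x^2 + 3x + 3) = 2x^6 + 3x^5 + 6x^4 + 4x^3 + 6x^2 + 15x + 7. This has degree ≥ 4, so divide by f(x) over F_17: 2x^6 + 3x^5 + 6x^4 + 4x^3 + 6x^2 + 15x + 7 = (2x^2 + 6x + 4)·(x^4 + 7x^3 + 14x^2 + 8x + 2) + (12x^3 + 5x + 16). Hence a·b ≡ 12x^3 + 5x + 16 (mod f). (F_17[x]/(f) is a field with 17^4 = 83521 elements since f is irreducible of degree 4.)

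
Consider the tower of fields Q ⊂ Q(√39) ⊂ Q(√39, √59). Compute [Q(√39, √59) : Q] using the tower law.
[Q(√39, √59) : Q] = 4

[Q(√39):Q] = 2 (min poly x^2 - 39, irreducible since 39 is squarefree > 1). For the top step, suppose √59 ∈ Q(√39), say √59 = c + d√39 with c, d ∈ Q. Squaring: 59 = c^2 + 39d^2 + 2cd√39. Since √39 ∉ Q this forces 2cd = 0. If d = 0 then √59 = c ∈ Q, contradicting 59 squarefree > 1. If c = 0 then 59 = 39d^2, so 39·59 = (39d)^2 is a perfect square in Q — but 39·59 = 2301 is not a perfect square (since 39 and 59 are distinct squarefree integers). Contradiction. Hence √59 ∉ Q(√39), so x^2 - 59 stays irreducible over Q(√39) and [Q(√39, √59) : Q(√39)] = 2. By the tower law, [Q(√39, √59) : Q] = 2 · 2 = 4.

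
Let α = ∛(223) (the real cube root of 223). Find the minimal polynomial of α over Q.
m_α(x) = x^3 - 223

α satisfies α^3 = 223, so x^3 - 223 annihilates α. By the rational root test, a rational root p/q (in lowest terms) of x^3 - 223 would satisfy p^3 = 223 q^3, forcing q = 1 and p^3 = 223; but 223 is not a perfect cube, contradiction. A monic cubic over Q with no rational root is irreducible (any nontrivial factorization would include a linear factor). Hence x^3 - 223 is the minimal polynomial of α, and in particular [Q(α):Q] = 3.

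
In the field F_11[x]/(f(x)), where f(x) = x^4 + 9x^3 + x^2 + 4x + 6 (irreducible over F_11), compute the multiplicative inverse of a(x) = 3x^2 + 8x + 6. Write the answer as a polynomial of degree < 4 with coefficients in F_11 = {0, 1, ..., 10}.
a(x)^(-1) ≡ 7x^3 + 7x^2 + 5x (mod f(x))

Since f is irreducible over F_11, F_11[x]/(f) is a field and a(x) ≠ 0 has an inverse. Apply the extended Euclidean algorithm to f(x) and a(x) in F_11[x]: f(x) = (4x^2 + 7x + 3)·a(x) + (4x + 10);  a(x) = (9x + 7)·(4x + 10) + (2). The last nonzero remainder is the constant 2 = gcd(f, a) in F_11. Back-substituting through the division chain expresses 2 = s(x)·a(x) + t(x)·f(x) with s(x) ≡ 3x^3 + 3x^2 + 10x (mod f), so (3x^3 + 3x^2 + 10x)·a(x) ≡ 2 (mod f). Multiplying by 2^(-1) ≡ 6 in F_11 gives a(x)^(-1) ≡ 6·(3x^3 + 3x^2 + 10x) ≡ 7x^3 + 7x^2 + 5x (mod f). Check: (3x^2 + 8x + 6)·(7x^3 + 7x^2 + 5x) = 10x^5 + 3x^3 + 5x^2 + 8x ≡ 1 (mod x^4 + 9x^3 + x^2 + 4x + 6).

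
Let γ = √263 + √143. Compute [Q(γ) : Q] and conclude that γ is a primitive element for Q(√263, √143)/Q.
[Q(γ) : Q] = 4 (equivalently, Q(γ) = Q(√263, √143))

Obviously Q(γ) ⊆ Q(√263, √143), and [Q(√263, √143):Q] = 4 (since 263, 143 are distinct squarefree integers > 1 with 37609 not a perfect square). To show equality we compute the minimal polynomial of γ. From γ = √263 + √143: γ^2 = 263 + 2√(37609) + 143 = 406 + 2√(37609), so γ^2 - 406 = 2√(37609); squaring, (γ^2 - 406)^2 = 4·37609, i.e. γ^4 - 812γ^2 + 164836 - 150436 = 0, i.e. γ^4 - 812γ^2 + 14400 = 0. So γ is a root of x^4 - 812x^2 + 14400. This polynomial is irreducible over Q: it has no rational root (each ±√263 ± √143 is irrational), and any factorization into two quadratics over Q would force √(37609) ∈ Q (pairing opposite roots) or √263, √143 ∈ Q (other pairings), all impossible. Hence [Q(γ):Q] = 4 = [Q(√263, √143):Q], so Q(γ) = Q(√263, √143).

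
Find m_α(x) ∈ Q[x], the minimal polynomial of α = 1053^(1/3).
m_α(x) = x^3 - 1053

α satisfies α^3 = 1053, so x^3 - 1053 annihilates α. By the rational root test, a rational root p/q (in lowest terms) of x^3 - 1053 would satisfy p^3 = 1053 q^3, forcing q = 1 and p^3 = 1053; but 1053 is not a perfect cube, contradiction. A monic cubic over Q with no rational root is irreducible (any nontrivial factorization would include a linear factor). Hence x^3 - 1053 is the minimal polynomial of α, and in particular [Q(α):Q] = 3.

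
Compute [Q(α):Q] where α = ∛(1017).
[Q(α):Q] = 3

The minimal polynomial of α is x^3 - 1017, irreducible over Q since 1017 is not a perfect cube (so x^3 - 1017 has no rational root). Hence [Q(α):Q] = deg(m_α) = 3.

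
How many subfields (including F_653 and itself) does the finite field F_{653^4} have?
F_{653^4} has 3 subfields

The subfields of F_{p^n} are exactly the fields F_{p^d} for d | n (each is the fixed field of the unique index-d subgroup of Gal(F_{p^n}/F_p) ≅ Z/nZ). The divisors of n = 4 are {1, 2, 4}, giving 3 subfields: F_{653^1}, F_{653^2}, F_{653^4}.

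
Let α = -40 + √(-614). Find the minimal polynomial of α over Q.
m_α(x) = x^2 + 80x + 2214

From α + 40 = √(-614), squaring gives (α + 40)^2 = -614, i.e. α^2 + 80α + 1600 = -614, so α^2 + 80α + 2214 = 0. The discriminant of x^2 + 80x + 2214 is (80)^2 - 4·(2214) = 6400 - 8856 = -2456, and 4·(-614) is not a perfect square in Q since -614 is squarefree and ≠ 1. Hence x^2 + 80x + 2214 is irreducible over Q and is the minimal polynomial of α.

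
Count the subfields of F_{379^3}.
F_{379^3} has 2 subfields

The subfields of F_{p^n} are exactly the fields F_{p^d} for d | n (each is the fixed field of the unique index-d subgroup of Gal(F_{p^n}/F_p) ≅ Z/nZ). The divisors of n = 3 are {1, 3}, giving 2 subfields: F_{379^1}, F_{379^3}.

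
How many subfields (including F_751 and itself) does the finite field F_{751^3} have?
F_{751^3} has 2 subfields

The subfields of F_{p^n} are exactly the fields F_{p^d} for d | n (each is the fixed field of the unique index-d subgroup of Gal(F_{p^n}/F_p) ≅ Z/nZ). The divisors of n = 3 are {1, 3}, giving 2 subfields: F_{751^1}, F_{751^3}.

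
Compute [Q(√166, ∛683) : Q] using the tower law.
[Q(√166, ∛683) : Q] = 6

Let L = Q(√166, ∛683). Since Q(√166) ⊂ L and [Q(√166):Q] = 2, the tower law gives 2 | [L:Q]. Likewise Q(∛683) ⊂ L with [Q(∛683):Q] = 3 (because 683 is not a perfect cube), so 3 | [L:Q]. As gcd(2,3) = 1, [L:Q] is divisible by 6. Conversely L is generated over Q by √166 and ∛683, so [L:Q] ≤ 2·3 = 6. Therefore [Q(√166, ∛683) : Q] = 6.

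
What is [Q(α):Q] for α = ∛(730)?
[Q(α):Q] = 3

The minimal polynomial of α is x^3 - 730, irreducible over Q since 730 is not a perfect cube (so x^3 - 730 has no rational root). Hence [Q(α):Q] = deg(m_α) = 3.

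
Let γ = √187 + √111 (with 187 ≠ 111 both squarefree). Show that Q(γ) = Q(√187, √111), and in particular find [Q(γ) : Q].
[Q(γ) : Q] = 4 (equivalently, Q(γ) = Q(√187, √111))

Obviously Q(γ) ⊆ Q(√187, √111), and [Q(√187, √111):Q] = 4 (since 187, 111 are distinct squarefree integers > 1 with 20757 not a perfect square). To show equality we compute the minimal polynomial of γ. From γ = √187 + √111: γ^2 = 187 + 2√(20757) + 111 = 298 + 2√(20757), so γ^2 - 298 = 2√(20757); squaring, (γ^2 - 298)^2 = 4·20757, i.e. γ^4 - 596γ^2 + 88804 - 83028 = 0, i.e. γ^4 - 596γ^2 + 5776 = 0. So γ is a root of x^4 - 596x^2 + 5776. This polynomial is irreducible over Q: it has no rational root (each ±√187 ± √111 is irrational), and any factorization into two quadratics over Q would force √(20757) ∈ Q (pairing opposite roots) or √187, √111 ∈ Q (other pairings), all impossible. Hence [Q(γ):Q] = 4 = [Q(√187, √111):Q], so Q(γ) = Q(√187, √111).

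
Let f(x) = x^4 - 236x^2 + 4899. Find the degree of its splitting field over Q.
[K : Q] = 4

Solving the quadratic in x^2: x^2 = (236 ± √(236^2 - 4·4899))/2 = (236 ± √36100)/2 = (236 ± 190)/2, giving x^2 = 23 or x^2 = 213. So f(x) = (x^2 - 23)(x^2 - 213) and the roots of f are ±√23, ±√213. Hence the splitting field is K = Q(√23, √213). Since 23 and 213 are distinct squarefree integers > 1, their product 4899 is not a perfect square, so √213 ∉ Q(√23). By the tower law [K:Q] = [Q(√23,√213):Q(√23)] · [Q(√23):Q] = 2 · 2 = 4.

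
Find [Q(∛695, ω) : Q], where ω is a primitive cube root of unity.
[Q(∛695, ω) : Q] = 6

[Q(∛695):Q] = 3 (min poly x^3 - 695, irreducible since 695 is not a perfect cube). [Q(ω):Q] = 2 (min poly x^2 + x + 1). Since Q(∛695) ⊂ R and ω ∉ R, we have ω ∉ Q(∛695), so x^2 + x + 1 remains irreducible over Q(∛695) and [Q(∛695, ω) : Q(∛695)] = 2. By the tower law, [Q(∛695, ω) : Q] = 3 · 2 = 6. (In fact Q(∛695, ω) is the splitting field of x^3 - 695 over Q.)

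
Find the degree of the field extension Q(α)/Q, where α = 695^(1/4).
[Q(α):Q] = 4

α is a root of x^4 - 695. By Eisenstein's criterion at the prime p = 5 (which divides the constant term 695 but p^2 = 25 does not, since 695 is squarefree), x^4 - 695 is irreducible over Q. Hence [Q(α):Q] = 4.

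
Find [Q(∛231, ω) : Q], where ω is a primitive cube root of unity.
[Q(∛231, ω) : Q] = 6

[Q(∛231):Q] = 3 (min poly x^3 - 231, irreducible since 231 is not a perfect cube). [Q(ω):Q] = 2 (min poly x^2 + x + 1). Since Q(∛231) ⊂ R and ω ∉ R, we have ω ∉ Q(∛231), so x^2 + x + 1 remains irreducible over Q(∛231) and [Q(∛231, ω) : Q(∛231)] = 2. By the tower law, [Q(∛231, ω) : Q] = 3 · 2 = 6. (In fact Q(∛231, ω) is the splitting field of x^3 - 231 over Q.)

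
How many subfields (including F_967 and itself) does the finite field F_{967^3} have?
F_{967^3} has 2 subfields

The subfields of F_{p^n} are exactly the fields F_{p^d} for d | n (each is the fixed field of the unique index-d subgroup of Gal(F_{p^n}/F_p) ≅ Z/nZ). The divisors of n = 3 are {1, 3}, giving 2 subfields: F_{967^1}, F_{967^3}.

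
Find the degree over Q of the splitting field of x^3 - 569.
[K : Q] = 6

The roots of x^3 - 569 are ∛569, ω∛569, ω^2∛569 where ω = e^(2πi/3) is a primitive cube root of unity, so K = Q(∛569, ω). Now [Q(∛569):Q] = 3 (since 569 is not a perfect cube, x^3 - 569 is irreducible) and [Q(ω):Q] = 2. Both 2 and 3 divide [K:Q], and [K:Q] ≤ 3·2 = 6, so [K:Q] = 6. (Equivalently: Q(∛569) ⊂ R but ω ∉ R, so [K : Q(∛569)] = 2.)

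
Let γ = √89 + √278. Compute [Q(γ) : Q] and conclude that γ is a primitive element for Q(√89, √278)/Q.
[Q(γ) : Q] = 4 (equivalently, Q(γ) = Q(√89, √278))

Obviously Q(γ) ⊆ Q(√89, √278), and [Q(√89, √278):Q] = 4 (since 89, 278 are distinct squarefree integers > 1 with 24742 not a perfect square). To show equality we compute the minimal polynomial of γ. From γ = √89 + √278: γ^2 = 89 + 2√(24742) + 278 = 367 + 2√(24742), so γ^2 - 367 = 2√(24742); squaring, (γ^2 - 367)^2 = 4·24742, i.e. γ^4 - 734γ^2 + 134689 - 98968 = 0, i.e. γ^4 - 734γ^2 + 35721 = 0. So γ is a root of x^4 - 734x^2 + 35721. This polynomial is irreducible over Q: it has no rational root (each ±√89 ± √278 is irrational), and any factorization into two quadratics over Q would force √(24742) ∈ Q (pairing opposite roots) or √89, √278 ∈ Q (other pairings), all impossible. Hence [Q(γ):Q] = 4 = [Q(√89, √278):Q], so Q(γ) = Q(√89, √278).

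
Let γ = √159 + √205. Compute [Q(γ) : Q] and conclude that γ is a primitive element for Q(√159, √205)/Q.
[Q(γ) : Q] = 4 (equivalently, Q(γ) = Q(√159, √205))

Obviously Q(γ) ⊆ Q(√159, √205), and [Q(√159, √205):Q] = 4 (since 159, 205 are distinct squarefree integers > 1 with 32595 not a perfect square). To show equality we compute the minimal polynomial of γ. From γ = √159 + √205: γ^2 = 159 + 2√(32595) + 205 = 364 + 2√(32595), so γ^2 - 364 = 2√(32595); squaring, (γ^2 - 364)^2 = 4·32595, i.e. γ^4 - 728γ^2 + 132496 - 130380 = 0, i.e. γ^4 - 728γ^2 + 2116 = 0. So γ is a root of x^4 - 728x^2 + 2116. This polynomial is irreducible over Q: it has no rational root (each ±√159 ± √205 is irrational), and any factorization into two quadratics over Q would force √(32595) ∈ Q (pairing opposite roots) or √159, √205 ∈ Q (other pairings), all impossible. Hence [Q(γ):Q] = 4 = [Q(√159, √205):Q], so Q(γ) = Q(√159, √205).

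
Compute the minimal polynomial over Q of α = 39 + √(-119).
m_α(x) = x^2 - 78x + 1640

From α - 39 = √(-119), squaring gives (α - 39)^2 = -119, i.e. α^2 - 78α + 1521 = -119, so α^2 - 78α + 1640 = 0. The discriminant of x^2 - 78x + 1640 is (-78)^2 - 4·(1640) = 6084 - 6560 = -476, and 4·(-119) is not a perfect square in Q since -119 is squarefree and ≠ 1. Hence x^2 - 78x + 1640 is irreducible over Q and is the minimal polynomial of α.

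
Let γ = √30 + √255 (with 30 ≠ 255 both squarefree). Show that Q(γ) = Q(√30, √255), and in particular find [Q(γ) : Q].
[Q(γ) : Q] = 4 (equivalently, Q(γ) = Q(√30, √255))

Obviously Q(γ) ⊆ Q(√30, √255), and [Q(√30, √255):Q] = 4 (since 30, 255 are distinct squarefree integers > 1 with 7650 not a perfect square). To show equality we compute the minimal polynomial of γ. From γ = √30 + √255: γ^2 = 30 + 2√(7650) + 255 = 285 + 2√(7650), so γ^2 - 285 = 2√(7650); squaring, (γ^2 - 285)^2 = 4·7650, i.e. γ^4 - 570γ^2 + 81225 - 30600 = 0, i.e. γ^4 - 570γ^2 + 50625 = 0. So γ is a root of x^4 - 570x^2 + 50625. This polynomial is irreducible over Q: it has no rational root (each ±√30 ± √255 is irrational), and any factorization into two quadratics over Q would force √(7650) ∈ Q (pairing opposite roots) or √30, √255 ∈ Q (other pairings), all impossible. Hence [Q(γ):Q] = 4 = [Q(√30, √255):Q], so Q(γ) = Q(√30, √255).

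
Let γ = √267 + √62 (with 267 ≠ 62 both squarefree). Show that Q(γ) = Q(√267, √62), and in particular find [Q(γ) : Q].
[Q(γ) : Q] = 4 (equivalently, Q(γ) = Q(√267, √62))

Obviously Q(γ) ⊆ Q(√267, √62), and [Q(√267, √62):Q] = 4 (since 267, 62 are distinct squarefree integers > 1 with 16554 not a perfect square). To show equality we compute the minimal polynomial of γ. From γ = √267 + √62: γ^2 = 267 + 2√(16554) + 62 = 329 + 2√(16554), so γ^2 - 329 = 2√(16554); squaring, (γ^2 - 329)^2 = 4·16554, i.e. γ^4 - 658γ^2 + 108241 - 66216 = 0, i.e. γ^4 - 658γ^2 + 42025 = 0. So γ is a root of x^4 - 658x^2 + 42025. This polynomial is irreducible over Q: it has no rational root (each ±√267 ± √62 is irrational), and any factorization into two quadratics over Q would force √(16554) ∈ Q (pairing opposite roots) or √267, √62 ∈ Q (other pairings), all impossible. Hence [Q(γ):Q] = 4 = [Q(√267, √62):Q], so Q(γ) = Q(√267, √62).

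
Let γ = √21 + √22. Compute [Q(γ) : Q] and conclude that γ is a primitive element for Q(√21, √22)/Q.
[Q(γ) : Q] = 4 (equivalently, Q(γ) = Q(√21, √22))

Obviously Q(γ) ⊆ Q(√21, √22), and [Q(√21, √22):Q] = 4 (since 21, 22 are distinct squarefree integers > 1 with 462 not a perfect square). To show equality we compute the minimal polynomial of γ. From γ = √21 + √22: γ^2 = 21 + 2√(462) + 22 = 43 + 2√(462), so γ^2 - 43 = 2√(462); squaring, (γ^2 - 43)^2 = 4·462, i.e. γ^4 - 86γ^2 + 1849 - 1848 = 0, i.e. γ^4 - 86γ^2 + 1 = 0. So γ is a root of x^4 - 86x^2 + 1. This polynomial is irreducible over Q: it has no rational root (each ±√21 ± √22 is irrational), and any factorization into two quadratics over Q would force √(462) ∈ Q (pairing opposite roots) or √21, √22 ∈ Q (other pairings), all impossible. Hence [Q(γ):Q] = 4 = [Q(√21, √22):Q], so Q(γ) = Q(√21, √22).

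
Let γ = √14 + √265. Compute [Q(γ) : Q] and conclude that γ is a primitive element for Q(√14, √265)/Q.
[Q(γ) : Q] = 4 (equivalently, Q(γ) = Q(√14, √265))

Obviously Q(γ) ⊆ Q(√14, √265), and [Q(√14, √265):Q] = 4 (since 14, 265 are distinct squarefree integers > 1 with 3710 not a perfect square). To show equality we compute the minimal polynomial of γ. From γ = √14 + √265: γ^2 = 14 + 2√(3710) + 265 = 279 + 2√(3710), so γ^2 - 279 = 2√(3710); squaring, (γ^2 - 279)^2 = 4·3710, i.e. γ^4 - 558γ^2 + 77841 - 14840 = 0, i.e. γ^4 - 558γ^2 + 63001 = 0. So γ is a root of x^4 - 558x^2 + 63001. This polynomial is irreducible over Q: it has no rational root (each ±√14 ± √265 is irrational), and any factorization into two quadratics over Q would force √(3710) ∈ Q (pairing opposite roots) or √14, √265 ∈ Q (other pairings), all impossible. Hence [Q(γ):Q] = 4 = [Q(√14, √265):Q], so Q(γ) = Q(√14, √265).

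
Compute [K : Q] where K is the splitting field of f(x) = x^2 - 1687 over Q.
[K : Q] = 2

f(x) = x^2 - 1687 factors as (x - √1687)(x + √1687). The splitting field is K = Q(√1687). Since 1687 is squarefree and > 1, it is not a perfect square, so x^2 - 1687 is irreducible over Q and [Q(√1687) : Q] = 2. Hence [K : Q] = 2.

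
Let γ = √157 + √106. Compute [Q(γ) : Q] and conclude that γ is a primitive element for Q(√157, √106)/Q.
[Q(γ) : Q] = 4 (equivalently, Q(γ) = Q(√157, √106))

Obviously Q(γ) ⊆ Q(√157, √106), and [Q(√157, √106):Q] = 4 (since 157, 106 are distinct squarefree integers > 1 with 16642 not a perfect square). To show equality we compute the minimal polynomial of γ. From γ = √157 + √106: γ^2 = 157 + 2√(16642) + 106 = 263 + 2√(16642), so γ^2 - 263 = 2√(16642); squaring, (γ^2 - 263)^2 = 4·16642, i.e. γ^4 - 526γ^2 + 69169 - 66568 = 0, i.e. γ^4 - 526γ^2 + 2601 = 0. So γ is a root of x^4 - 526x^2 + 2601. This polynomial is irreducible over Q: it has no rational root (each ±√157 ± √106 is irrational), and any factorization into two quadratics over Q would force √(16642) ∈ Q (pairing opposite roots) or √157, √106 ∈ Q (other pairings), all impossible. Hence [Q(γ):Q] = 4 = [Q(√157, √106):Q], so Q(γ) = Q(√157, √106).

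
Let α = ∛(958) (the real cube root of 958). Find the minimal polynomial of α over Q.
m_α(x) = x^3 - 958

α satisfies α^3 = 958, so x^3 - 958 annihilates α. By the rational root test, a rational root p/q (in lowest terms) of x^3 - 958 would satisfy p^3 = 958 q^3, forcing q = 1 and p^3 = 958; but 958 is not a perfect cube, contradiction. A monic cubic over Q with no rational root is irreducible (any nontrivial factorization would include a linear factor). Hence x^3 - 958 is the minimal polynomial of α, and in particular [Q(α):Q] = 3.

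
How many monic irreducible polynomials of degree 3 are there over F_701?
There are 114823800 monic irreducible polynomials of degree 3 over F_701

Each element of F_{701^3} that lies in no proper subfield is a root of exactly one monic irreducible of degree 3 over F_701, and each such polynomial has 3 distinct roots in F_{701^3}. By Möbius inversion the count is N_701(3) = (1/3) Σ_{d|3} μ(3/d) · 701^d = (1/3)(μ(3)·701^1 + μ(1)·701^3) = 344471400/3 = 114823800.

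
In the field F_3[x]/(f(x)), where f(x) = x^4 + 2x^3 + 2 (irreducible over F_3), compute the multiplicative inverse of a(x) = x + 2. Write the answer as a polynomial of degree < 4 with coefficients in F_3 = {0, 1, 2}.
a(x)^(-1) ≡ x^3 (mod f(x))

Since f is irreducible over F_3, F_3[x]/(f) is a field and a(x) ≠ 0 has an inverse. Apply the extended Euclidean algorithm to f(x) and a(x) in F_3[x]: f(x) = (x^3)·a(x) + (2). The last nonzero remainder is the constant 2 = gcd(f, a) in F_3. Back-substituting through the division chain expresses 2 = s(x)·a(x) + t(x)·f(x) with s(x) ≡ 2x^3 (mod f), so (2x^3)·a(x) ≡ 2 (mod f). Multiplying by 2^(-1) ≡ 2 in F_3 gives a(x)^(-1) ≡ 2·(2x^3) ≡ x^3 (mod f). Check: (x + 2)·(x^3) = x^4 + 2x^3 ≡ 1 (mod x^4 + 2x^3 + 2).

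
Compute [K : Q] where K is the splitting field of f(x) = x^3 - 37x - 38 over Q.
[K : Q] = 6

By the rational root test, any rational root of the monic integer polynomial f(x) = x^3 - 37x - 38 must be an integer dividing the constant term -38, i.e. one of ±{1, 2, 19, 38}. Evaluating: f(1) = -74, f(-1) = -2, f(2) = -104, f(-2) = 28, f(19) = 6118, f(-19) = -6194, f(38) = 53428, f(-38) = -53504; none is 0, so f has no rational root and is therefore irreducible over Q (a cubic with no linear factor over a field is irreducible). For an irreducible cubic, the Galois group is A_3 or S_3 according as the discriminant disc(f) = -4a^3 - 27b^2 = -4·(-37)^3 - 27·(-38)^2 = 163624 is or is not a square in Q. Here disc(f) = 163624 is not a perfect square in Q, so the Galois group of f over Q is not contained in A_3 and must be all of S_3. The splitting field has degree |S_3| = 6 over Q, so [K : Q] = 6.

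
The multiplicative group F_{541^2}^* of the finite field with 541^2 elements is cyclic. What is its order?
|F_{541^2}^*| = 292680

F_{541^2} has 541^2 = 292681 elements; its multiplicative group consists of all nonzero elements, so |F_{541^2}^*| = 292681 - 1 = 292680. (It is cyclic since any finite subgroup of the multiplicative group of a field is cyclic.)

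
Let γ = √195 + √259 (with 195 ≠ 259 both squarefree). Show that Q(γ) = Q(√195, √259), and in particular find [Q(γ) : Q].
[Q(γ) : Q] = 4 (equivalently, Q(γ) = Q(√195, √259))

Obviously Q(γ) ⊆ Q(√195, √259), and [Q(√195, √259):Q] = 4 (since 195, 259 are distinct squarefree integers > 1 with 50505 not a perfect square). To show equality we compute the minimal polynomial of γ. From γ = √195 + √259: γ^2 = 195 + 2√(50505) + 259 = 454 + 2√(50505), so γ^2 - 454 = 2√(50505); squaring, (γ^2 - 454)^2 = 4·50505, i.e. γ^4 - 908γ^2 + 206116 - 202020 = 0, i.e. γ^4 - 908γ^2 + 4096 = 0. So γ is a root of x^4 - 908x^2 + 4096. This polynomial is irreducible over Q: it has no rational root (each ±√195 ± √259 is irrational), and any factorization into two quadratics over Q would force √(50505) ∈ Q (pairing opposite roots) or √195, √259 ∈ Q (other pairings), all impossible. Hence [Q(γ):Q] = 4 = [Q(√195, √259):Q], so Q(γ) = Q(√195, √259).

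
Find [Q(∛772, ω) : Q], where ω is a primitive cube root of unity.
[Q(∛772, ω) : Q] = 6

[Q(∛772):Q] = 3 (min poly x^3 - 772, irreducible since 772 is not a perfect cube). [Q(ω):Q] = 2 (min poly x^2 + x + 1). Since Q(∛772) ⊂ R and ω ∉ R, we have ω ∉ Q(∛772), so x^2 + x + 1 remains irreducible over Q(∛772) and [Q(∛772, ω) : Q(∛772)] = 2. By the tower law, [Q(∛772, ω) : Q] = 3 · 2 = 6. (In fact Q(∛772, ω) is the splitting field of x^3 - 772 over Q.)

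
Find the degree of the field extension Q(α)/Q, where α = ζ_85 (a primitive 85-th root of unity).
[Q(α):Q] = 64

The minimal polynomial of ζ_85 over Q is the 85-th cyclotomic polynomial Φ_85(x), which is irreducible over Q and has degree φ(85) = 64. Hence [Q(α):Q] = φ(85) = 64.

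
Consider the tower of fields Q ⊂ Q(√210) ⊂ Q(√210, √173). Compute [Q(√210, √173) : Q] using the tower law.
[Q(√210, √173) : Q] = 4

[Q(√210):Q] = 2 (min poly x^2 - 210, irreducible since 210 is squarefree > 1). For the top step, suppose √173 ∈ Q(√210), say √173 = c + d√210 with c, d ∈ Q. Squaring: 173 = c^2 + 210d^2 + 2cd√210. Since √210 ∉ Q this forces 2cd = 0. If d = 0 then √173 = c ∈ Q, contradicting 173 squarefree > 1. If c = 0 then 173 = 210d^2, so 210·173 = (210d)^2 is a perfect square in Q — but 210·173 = 36330 is not a perfect square (since 210 and 173 are distinct squarefree integers). Contradiction. Hence √173 ∉ Q(√210), so x^2 - 173 stays irreducible over Q(√210) and [Q(√210, √173) : Q(√210)] = 2. By the tower law, [Q(√210, √173) : Q] = 2 · 2 = 4.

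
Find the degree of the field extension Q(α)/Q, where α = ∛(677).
[Q(α):Q] = 3

The minimal polynomial of α is x^3 - 677, irreducible over Q since 677 is not a perfect cube (so x^3 - 677 has no rational root). Hence [Q(α):Q] = deg(m_α) = 3.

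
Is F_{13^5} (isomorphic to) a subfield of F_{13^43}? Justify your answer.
No: F_{13^5} is not a subfield of F_{13^43}

F_{p^m} embeds in F_{p^n} iff m | n. Here 5 ∤ 43 (since 43 = 8·5 + 3 with remainder 3 ≠ 0), so F_{13^5} is not a subfield of F_{13^43}. Equivalently: if it were, the tower law would give 5 = [F_{13^5}:F_13] dividing [F_{13^43}:F_13] = 43, contradiction.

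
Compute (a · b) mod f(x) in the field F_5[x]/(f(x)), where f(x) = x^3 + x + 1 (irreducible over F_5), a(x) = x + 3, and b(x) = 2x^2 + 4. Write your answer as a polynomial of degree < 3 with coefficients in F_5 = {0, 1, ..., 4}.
a · b ≡ x^2 + 2x (mod f(x))

Multiply in F_5[x]: a(x)·b(x) = (x + 3)·(2x^2 + 4) = 2x^3 + x^2 + 4x + 2. This has degree ≥ 3, so divide by f(x) over F_5: 2x^3 + x^2 + 4x + 2 = (2)·(x^3 + x + 1) + (x^2 + 2x). Hence a·b ≡ x^2 + 2x (mod f). (F_5[x]/(f) is a field with 5^3 = 125 elements since f is irreducible of degree 3.)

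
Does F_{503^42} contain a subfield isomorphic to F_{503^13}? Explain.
No: F_{503^13} is not a subfield of F_{503^42}

F_{p^m} embeds in F_{p^n} iff m | n. Here 13 ∤ 42 (since 42 = 3·13 + 3 with remainder 3 ≠ 0), so F_{503^13} is not a subfield of F_{503^42}. Equivalently: if it were, the tower law would give 13 = [F_{503^13}:F_503] dividing [F_{503^42}:F_503] = 42, contradiction.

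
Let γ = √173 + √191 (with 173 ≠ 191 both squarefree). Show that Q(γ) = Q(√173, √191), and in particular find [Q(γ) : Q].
[Q(γ) : Q] = 4 (equivalently, Q(γ) = Q(√173, √191))

Obviously Q(γ) ⊆ Q(√173, √191), and [Q(√173, √191):Q] = 4 (since 173, 191 are distinct squarefree integers > 1 with 33043 not a perfect square). To show equality we compute the minimal polynomial of γ. From γ = √173 + √191: γ^2 = 173 + 2√(33043) + 191 = 364 + 2√(33043), so γ^2 - 364 = 2√(33043); squaring, (γ^2 - 364)^2 = 4·33043, i.e. γ^4 - 728γ^2 + 132496 - 132172 = 0, i.e. γ^4 - 728γ^2 + 324 = 0. So γ is a root of x^4 - 728x^2 + 324. This polynomial is irreducible over Q: it has no rational root (each ±√173 ± √191 is irrational), and any factorization into two quadratics over Q would force √(33043) ∈ Q (pairing opposite roots) or √173, √191 ∈ Q (other pairings), all impossible. Hence [Q(γ):Q] = 4 = [Q(√173, √191):Q], so Q(γ) = Q(√173, √191).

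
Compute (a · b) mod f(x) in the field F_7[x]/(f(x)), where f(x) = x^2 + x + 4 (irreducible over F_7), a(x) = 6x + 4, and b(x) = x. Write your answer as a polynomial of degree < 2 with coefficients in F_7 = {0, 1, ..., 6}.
a · b ≡ 5x + 4 (mod f(x))

Multiply in F_7[x]: a(x)·b(x) = (6x + 4)·(x) = 6x^2 + 4x. This has degree ≥ 2, so divide by f(x) over F_7: 6x^2 + 4x = (6)·(x^2 + x + 4) + (5x + 4). Hence a·b ≡ 5x + 4 (mod f). (F_7[x]/(f) is a field with 7^2 = 49 elements since f is irreducible of degree 2.)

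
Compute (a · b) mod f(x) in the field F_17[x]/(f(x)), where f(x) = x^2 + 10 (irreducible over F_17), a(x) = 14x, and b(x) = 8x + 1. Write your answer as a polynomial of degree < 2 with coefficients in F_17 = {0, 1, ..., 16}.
a · b ≡ 14x + 2 (mod f(x))

Multiply in F_17[x]: a(x)·b(x) = (14x)·(8x + 1) = 10x^2 + 14x. This has degree ≥ 2, so divide by f(x) over F_17: 10x^2 + 14x = (10)·(x^2 + 10) + (14x + 2). Hence a·b ≡ 14x + 2 (mod f). (F_17[x]/(f) is a field with 17^2 = 289 elements since f is irreducible of degree 2.)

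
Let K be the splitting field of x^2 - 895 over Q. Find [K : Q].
[K : Q] = 2

f(x) = x^2 - 895 factors as (x - √895)(x + √895). The splitting field is K = Q(√895). Since 895 is squarefree and > 1, it is not a perfect square, so x^2 - 895 is irreducible over Q and [Q(√895) : Q] = 2. Hence [K : Q] = 2.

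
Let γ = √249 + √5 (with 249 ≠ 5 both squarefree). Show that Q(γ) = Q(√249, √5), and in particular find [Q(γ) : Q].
[Q(γ) : Q] = 4 (equivalently, Q(γ) = Q(√249, √5))

Obviously Q(γ) ⊆ Q(√249, √5), and [Q(√249, √5):Q] = 4 (since 249, 5 are distinct squarefree integers > 1 with 1245 not a perfect square). To show equality we compute the minimal polynomial of γ. From γ = √249 + √5: γ^2 = 249 + 2√(1245) + 5 = 254 + 2√(1245), so γ^2 - 254 = 2√(1245); squaring, (γ^2 - 254)^2 = 4·1245, i.e. γ^4 - 508γ^2 + 64516 - 4980 = 0, i.e. γ^4 - 508γ^2 + 59536 = 0. So γ is a root of x^4 - 508x^2 + 59536. This polynomial is irreducible over Q: it has no rational root (each ±√249 ± √5 is irrational), and any factorization into two quadratics over Q would force √(1245) ∈ Q (pairing opposite roots) or √249, √5 ∈ Q (other pairings), all impossible. Hence [Q(γ):Q] = 4 = [Q(√249, √5):Q], so Q(γ) = Q(√249, √5).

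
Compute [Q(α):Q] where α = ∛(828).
[Q(α):Q] = 3

The minimal polynomial of α is x^3 - 828, irreducible over Q since 828 is not a perfect cube (so x^3 - 828 has no rational root). Hence [Q(α):Q] = deg(m_α) = 3.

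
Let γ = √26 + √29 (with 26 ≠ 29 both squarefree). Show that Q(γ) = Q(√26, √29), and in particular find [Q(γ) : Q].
[Q(γ) : Q] = 4 (equivalently, Q(γ) = Q(√26, √29))

Obviously Q(γ) ⊆ Q(√26, √29), and [Q(√26, √29):Q] = 4 (since 26, 29 are distinct squarefree integers > 1 with 754 not a perfect square). To show equality we compute the minimal polynomial of γ. From γ = √26 + √29: γ^2 = 26 + 2√(754) + 29 = 55 + 2√(754), so γ^2 - 55 = 2√(754); squaring, (γ^2 - 55)^2 = 4·754, i.e. γ^4 - 110γ^2 + 3025 - 3016 = 0, i.e. γ^4 - 110γ^2 + 9 = 0. So γ is a root of x^4 - 110x^2 + 9. This polynomial is irreducible over Q: it has no rational root (each ±√26 ± √29 is irrational), and any factorization into two quadratics over Q would force √(754) ∈ Q (pairing opposite roots) or √26, √29 ∈ Q (other pairings), all impossible. Hence [Q(γ):Q] = 4 = [Q(√26, √29):Q], so Q(γ) = Q(√26, √29).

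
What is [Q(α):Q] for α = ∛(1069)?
[Q(α):Q] = 3

The minimal polynomial of α is x^3 - 1069, irreducible over Q since 1069 is not a perfect cube (so x^3 - 1069 has no rational root). Hence [Q(α):Q] = deg(m_α) = 3.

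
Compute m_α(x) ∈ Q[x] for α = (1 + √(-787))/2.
m_α(x) = x^2 - x + 197

From 2α - 1 = √(-787), squaring gives (2α - 1)^2 = -787, i.e. 4α^2 - 4α + 1 = -787, so α^2 - α + (1 + 787)/4 = 0. Since -787 ≡ 1 (mod 4), (1 + 787)/4 = 197 ∈ Z. The polynomial x^2 - x + 197 has discriminant 1 - 4·(197) = -787, which is not a perfect square in Q (d = -787 is squarefree and ≠ 1), so x^2 - x + 197 is irreducible over Q. It is the minimal polynomial of α.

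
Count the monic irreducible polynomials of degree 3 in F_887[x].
There are 232621072 monic irreducible polynomials of degree 3 over F_887

Each element of F_{887^3} that lies in no proper subfield is a root of exactly one monic irreducible of degree 3 over F_887, and each such polynomial has 3 distinct roots in F_{887^3}. By Möbius inversion the count is N_887(3) = (1/3) Σ_{d|3} μ(3/d) · 887^d = (1/3)(μ(3)·887^1 + μ(1)·887^3) = 697863216/3 = 232621072.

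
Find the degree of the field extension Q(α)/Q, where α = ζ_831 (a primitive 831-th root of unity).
[Q(α):Q] = 552

The minimal polynomial of ζ_831 over Q is the 831-th cyclotomic polynomial Φ_831(x), which is irreducible over Q and has degree φ(831) = 552. Hence [Q(α):Q] = φ(831) = 552.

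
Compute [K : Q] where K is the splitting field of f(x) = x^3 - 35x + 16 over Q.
[K : Q] = 6

By the rational root test, any rational root of the monic integer polynomial f(x) = x^3 - 35x + 16 must be an integer dividing the constant term 16, i.e. one of ±{1, 2, 4, 8, 16}. Evaluating: f(1) = -18, f(-1) = 50, f(2) = -46, f(-2) = 78, f(4) = -60, f(-4) = 92, f(8) = 248, f(-8) = -216, f(16) = 3552, f(-16) = -3520; none is 0, so f has no rational root and is therefore irreducible over Q (a cubic with no linear factor over a field is irreducible). For an irreducible cubic, the Galois group is A_3 or S_3 according as the discriminant disc(f) = -4a^3 - 27b^2 = -4·(-35)^3 - 27·(16)^2 = 164588 is or is not a square in Q. Here disc(f) = 164588 is not a perfect square in Q, so the Galois group of f over Q is not contained in A_3 and must be all of S_3. The splitting field has degree |S_3| = 6 over Q, so [K : Q] = 6.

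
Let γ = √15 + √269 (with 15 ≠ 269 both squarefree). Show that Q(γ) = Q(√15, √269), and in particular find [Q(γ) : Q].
[Q(γ) : Q] = 4 (equivalently, Q(γ) = Q(√15, √269))

Obviously Q(γ) ⊆ Q(√15, √269), and [Q(√15, √269):Q] = 4 (since 15, 269 are distinct squarefree integers > 1 with 4035 not a perfect square). To show equality we compute the minimal polynomial of γ. From γ = √15 + √269: γ^2 = 15 + 2√(4035) + 269 = 284 + 2√(4035), so γ^2 - 284 = 2√(4035); squaring, (γ^2 - 284)^2 = 4·4035, i.e. γ^4 - 568γ^2 + 80656 - 16140 = 0, i.e. γ^4 - 568γ^2 + 64516 = 0. So γ is a root of x^4 - 568x^2 + 64516. This polynomial is irreducible over Q: it has no rational root (each ±√15 ± √269 is irrational), and any factorization into two quadratics over Q would force √(4035) ∈ Q (pairing opposite roots) or √15, √269 ∈ Q (other pairings), all impossible. Hence [Q(γ):Q] = 4 = [Q(√15, √269):Q], so Q(γ) = Q(√15, √269).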